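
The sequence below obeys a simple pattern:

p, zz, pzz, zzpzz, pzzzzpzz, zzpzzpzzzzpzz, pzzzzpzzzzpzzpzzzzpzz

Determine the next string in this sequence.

Each term (from the third on) is the two preceding terms concatenated in order: term 3 = p·zz = pzz.
The next term joins zzpzzpzzzzpzz and pzzzzpzzzzpzzpzzzzpzz.

zzpzzpzzzzpzzpzzzzpzzzzpzzpzzzzpzz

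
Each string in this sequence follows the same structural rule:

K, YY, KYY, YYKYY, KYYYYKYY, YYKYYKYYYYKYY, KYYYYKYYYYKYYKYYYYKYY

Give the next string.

YYKYYKYYYYKYYKYYYYKYYYYKYYKYYYYKYY

This is a Fibonacci-style word recurrence s(k) = s(k−2)·s(k−1): e.g. K·YY = KYY.
The next term joins YYKYYKYYYYKYY and KYYYYKYYYYKYYKYYYYKYY.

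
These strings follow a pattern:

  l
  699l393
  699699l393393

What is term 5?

Each term wraps the previous one in 699 on the left and 393 on the right.
From 699699l393393, 2 further steps: 699699l393393 → 699699699l393393393 → (answer).

699699699699l393393393393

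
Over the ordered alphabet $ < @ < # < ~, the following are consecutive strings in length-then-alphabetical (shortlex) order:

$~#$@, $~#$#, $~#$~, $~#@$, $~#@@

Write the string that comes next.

$~#@#

The successor of $~#@@ increments the rightmost position that isn't already ~ and resets every position after it to $.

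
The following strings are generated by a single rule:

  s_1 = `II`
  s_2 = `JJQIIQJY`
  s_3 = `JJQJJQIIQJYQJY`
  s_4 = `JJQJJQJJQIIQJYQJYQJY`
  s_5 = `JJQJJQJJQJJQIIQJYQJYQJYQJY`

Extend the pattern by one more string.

JJQJJQJJQJJQJJQIIQJYQJYQJYQJYQJY

s(k+1) = JJQ·s(k)·QJY, so each term gains JJQ as a prefix and QJY as a suffix.
So the next term is JJQ·JJQJJQJJQJJQIIQJYQJYQJYQJY·QJY.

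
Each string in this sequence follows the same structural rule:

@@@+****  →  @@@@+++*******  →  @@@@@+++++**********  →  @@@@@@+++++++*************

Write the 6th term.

@@@@@@@@+++++++++++*******************

Term n consists of n+2 @'s, followed by 2n-1 +'s, followed by 3n+1 *'s (n = 1, 2, …).
Setting n = 6 gives 8, 11, 19 characters in each block.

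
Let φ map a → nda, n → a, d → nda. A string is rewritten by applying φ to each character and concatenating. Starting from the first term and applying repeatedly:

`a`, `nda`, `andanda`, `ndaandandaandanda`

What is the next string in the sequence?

φ(ndaandandaandanda) expands symbol-by-symbol to a nda nda nda a nda nda a nda nda nda a nda nda a nda nda; joining the 17 pieces gives the next term.

andandandaandandaandandandaandandaandanda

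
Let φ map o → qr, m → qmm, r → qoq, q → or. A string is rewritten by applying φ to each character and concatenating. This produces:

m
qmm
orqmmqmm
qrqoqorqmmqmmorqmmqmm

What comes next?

φ(qrqoqorqmmqmmorqmmqmm) expands symbol-by-symbol to or qoq or qr or qr qoq or qmm qmm or qmm qmm qr qoq or qmm qmm or qmm qmm; joining the 21 pieces gives the next term.

orqoqorqrorqrqoqorqmmqmmorqmmqmmqrqoqorqmmqmmorqmmqmm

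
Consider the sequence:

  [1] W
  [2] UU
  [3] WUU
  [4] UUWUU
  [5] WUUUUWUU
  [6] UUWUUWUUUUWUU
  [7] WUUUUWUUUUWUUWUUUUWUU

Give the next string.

UUWUUWUUUUWUUWUUUUWUUUUWUUWUUUUWUU

This is a Fibonacci-style word recurrence s(k) = s(k−2)·s(k−1): e.g. W·UU = WUU.
The next term joins UUWUUWUUUUWUU and WUUUUWUUUUWUUWUUUUWUU.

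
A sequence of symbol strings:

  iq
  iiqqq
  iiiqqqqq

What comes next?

iiiiqqqqqqq

Reading off run lengths: i runs 1, 2, 3; q runs 1, 3, 5 — each is linear in n (n = 1, 2, …).
For the next term, n = 4, so the run lengths are 4, 7.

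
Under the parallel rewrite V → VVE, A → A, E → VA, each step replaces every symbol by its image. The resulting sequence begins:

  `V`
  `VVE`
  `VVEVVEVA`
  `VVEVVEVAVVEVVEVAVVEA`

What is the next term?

φ(VVEVVEVAVVEVVEVAVVEA) expands symbol-by-symbol to VVE VVE VA VVE VVE VA VVE A VVE VVE VA VVE VVE VA VVE A VVE VVE VA A; joining the 20 pieces gives the next term.

VVEVVEVAVVEVVEVAVVEAVVEVVEVAVVEVVEVAVVEAVVEVVEVAA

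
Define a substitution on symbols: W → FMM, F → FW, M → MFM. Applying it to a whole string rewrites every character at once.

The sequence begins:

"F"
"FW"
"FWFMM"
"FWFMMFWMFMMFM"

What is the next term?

Applying the rule to each of the 13 symbols of FWFMMFWMFMMFM gives the pieces FW FMM FW MFM MFM FW FMM MFM FW MFM MFM FW MFM, which concatenate to the answer.

FWFMMFWMFMMFMFWFMMMFMFWMFMMFMFWMFM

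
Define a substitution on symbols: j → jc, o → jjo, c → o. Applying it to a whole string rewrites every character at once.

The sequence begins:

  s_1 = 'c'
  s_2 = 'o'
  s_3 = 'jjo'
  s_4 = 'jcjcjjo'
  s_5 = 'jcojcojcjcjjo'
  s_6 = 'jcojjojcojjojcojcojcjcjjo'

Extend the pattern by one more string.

Rewriting the 25 symbols of jcojjojcojjojcojcojcjcjjo one by one yields jc o jjo jc jc jjo jc o jjo jc jc jjo jc o jjo jc o jjo jc o jc o jc jc jjo; concatenated:

jcojjojcjcjjojcojjojcjcjjojcojjojcojjojcojcojcjcjjo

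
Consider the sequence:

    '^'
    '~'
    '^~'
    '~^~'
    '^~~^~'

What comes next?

~^~^~~^~

From term 3 onward, concatenate the second-to-last term with the last: ^·~ = ^~, ~·^~ = ~^~, …
The next term joins ~^~ and ^~~^~.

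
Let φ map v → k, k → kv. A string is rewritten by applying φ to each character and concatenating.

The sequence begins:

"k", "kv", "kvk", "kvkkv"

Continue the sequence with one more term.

Expanding kvkkv: k→kv, v→k, k→kv, k→kv, v→k. Concatenated: kv k kv kv k.

kvkkvkvk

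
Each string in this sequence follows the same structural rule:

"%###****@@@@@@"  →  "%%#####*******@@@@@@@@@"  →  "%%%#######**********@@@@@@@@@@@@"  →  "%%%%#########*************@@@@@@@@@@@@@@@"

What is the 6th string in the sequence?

%%%%%%#############*******************@@@@@@@@@@@@@@@@@@@@@

The n-th term is n %'s then 2n+1 #'s then 3n+1 *'s then 3n+3 @'s (n = 1, 2, …).
At n = 6 the blocks have lengths 6, 13, 19, 21.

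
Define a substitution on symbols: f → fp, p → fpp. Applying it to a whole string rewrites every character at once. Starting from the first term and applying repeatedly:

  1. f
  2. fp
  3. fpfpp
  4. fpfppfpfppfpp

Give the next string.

Rewriting the 13 symbols of fpfppfpfppfpp one by one yields fp fpp fp fpp fpp fp fpp fp fpp fpp fp fpp fpp; concatenated:

fpfppfpfppfppfpfppfpfppfppfpfppfpp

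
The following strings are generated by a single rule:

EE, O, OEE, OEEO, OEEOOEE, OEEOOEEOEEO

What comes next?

OEEOOEEOEEOOEEOOEE

From term 3 onward, concatenate the last term with the second-to-last: O·EE = OEE, OEE·O = OEEO, …
The next term joins OEEOOEEOEEO and OEEOOEE.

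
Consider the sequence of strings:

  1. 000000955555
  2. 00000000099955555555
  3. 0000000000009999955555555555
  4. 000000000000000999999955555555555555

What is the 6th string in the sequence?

0000000000000000000009999999999955555555555555555555

Term n consists of 3n+3 0's, followed by 2n-1 9's, followed by 3n+2 5's (n = 1, 2, …).
Setting n = 6 gives 21, 11, 20 characters in each block.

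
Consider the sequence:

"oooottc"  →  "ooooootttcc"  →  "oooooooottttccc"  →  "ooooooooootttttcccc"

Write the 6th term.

ooooooooooooootttttttcccccc

Reading off run lengths: o runs 4, 6, 8, 10; t runs 2, 3, 4, 5; c runs 1, 2, 3, 4 — each is linear in n (n = 1, 2, …).
Setting n = 6 gives 14, 7, 6 characters in each block.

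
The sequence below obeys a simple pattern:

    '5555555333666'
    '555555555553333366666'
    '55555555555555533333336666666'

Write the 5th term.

Term n consists of 4n-1 5's, followed by 2n-1 3's, followed by 2n-1 6's, where the shown terms are n = 2, 3, 4.
At n = 6 the blocks have lengths 23, 11, 11.

555555555555555555555553333333333366666666666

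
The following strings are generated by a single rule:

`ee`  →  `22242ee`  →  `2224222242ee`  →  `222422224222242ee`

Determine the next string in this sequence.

22242222422224222242ee

The strings grow by a fixed prefix 22242 each time.
So the next term is 22242·222422224222242ee.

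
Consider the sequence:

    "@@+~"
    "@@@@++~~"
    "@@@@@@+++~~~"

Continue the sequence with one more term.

Term n consists of 2n @'s, followed by n +'s, followed by n ~'s (n = 1, 2, …).
For the next term, n = 4, so the run lengths are 8, 4, 4.

@@@@@@@@++++~~~~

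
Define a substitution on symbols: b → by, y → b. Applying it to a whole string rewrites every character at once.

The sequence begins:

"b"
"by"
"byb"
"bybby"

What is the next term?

bybbybyb

Apply φ to bybby symbol by symbol: b→by, y→b, b→by, b→by, y→b; joined: by b by by b.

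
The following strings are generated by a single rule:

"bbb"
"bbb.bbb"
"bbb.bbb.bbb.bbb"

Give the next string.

s(k+1) = s(k)·.·s(k) — each term doubles the last with '.' between the halves.
Doubling bbb.bbb.bbb.bbb with '.' between the halves:

bbb.bbb.bbb.bbb.bbb.bbb.bbb.bbb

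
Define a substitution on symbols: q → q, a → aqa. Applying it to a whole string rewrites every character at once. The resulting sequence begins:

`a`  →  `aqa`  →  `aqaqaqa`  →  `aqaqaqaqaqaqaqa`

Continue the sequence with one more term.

aqaqaqaqaqaqaqaqaqaqaqaqaqaqaqa

φ(aqaqaqaqaqaqaqa) expands symbol-by-symbol to aqa q aqa q aqa q aqa q aqa q aqa q aqa q aqa; joining the 15 pieces gives the next term.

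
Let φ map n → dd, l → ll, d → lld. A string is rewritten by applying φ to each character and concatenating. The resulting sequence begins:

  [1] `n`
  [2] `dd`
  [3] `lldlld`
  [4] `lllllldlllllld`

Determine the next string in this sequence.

Rewriting the 14 symbols of lllllldlllllld one by one yields ll ll ll ll ll ll lld ll ll ll ll ll ll lld; concatenated:

lllllllllllllldlllllllllllllld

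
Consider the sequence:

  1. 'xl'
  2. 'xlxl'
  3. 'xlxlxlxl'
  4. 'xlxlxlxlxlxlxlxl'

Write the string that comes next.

s(k+1) = s(k)·s(k) — each term doubles the last.
So the next term is two copies of xlxlxlxlxlxlxlxl.

xlxlxlxlxlxlxlxlxlxlxlxlxlxlxlxl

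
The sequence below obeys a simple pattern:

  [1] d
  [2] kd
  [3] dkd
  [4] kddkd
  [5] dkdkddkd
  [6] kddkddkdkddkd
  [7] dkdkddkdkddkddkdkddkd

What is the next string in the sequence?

Each term (from the third on) is the two preceding terms concatenated in order: term 3 = d·kd = dkd.
The next term joins kddkddkdkddkd and dkdkddkdkddkddkdkddkd.

kddkddkdkddkddkdkddkdkddkddkdkddkd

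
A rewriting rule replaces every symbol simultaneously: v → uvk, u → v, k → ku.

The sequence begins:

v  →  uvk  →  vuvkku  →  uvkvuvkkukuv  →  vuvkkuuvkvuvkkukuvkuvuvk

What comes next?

uvkvuvkkukuvvuvkkuuvkvuvkkukuvkuvuvkkuvuvkvuvkku

Replace each of the 24 characters of vuvkkuuvkvuvkkukuvkuvuvk in place — uvk v uvk ku ku v v uvk ku uvk v uvk ku ku v ku v uvk ku v uvk v uvk ku — and concatenate.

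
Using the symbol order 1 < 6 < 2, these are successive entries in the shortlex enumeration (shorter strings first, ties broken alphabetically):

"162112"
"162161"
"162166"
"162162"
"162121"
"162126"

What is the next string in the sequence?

162122

Find the rightmost character of 162126 below 2, bump it to the next letter, and reset everything to its right to 1.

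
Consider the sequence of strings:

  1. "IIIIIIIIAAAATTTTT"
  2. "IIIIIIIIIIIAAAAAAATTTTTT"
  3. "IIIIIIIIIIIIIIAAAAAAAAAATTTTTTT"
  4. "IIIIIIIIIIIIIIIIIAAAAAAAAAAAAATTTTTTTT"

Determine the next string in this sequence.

The n-th term is 3n+2 I's then 3n-2 A's then n+3 T's, where the shown terms are n = 2, 3, 4, 5.
At n = 6 the blocks have lengths 20, 16, 9.

IIIIIIIIIIIIIIIIIIIIAAAAAAAAAAAAAAAATTTTTTTTT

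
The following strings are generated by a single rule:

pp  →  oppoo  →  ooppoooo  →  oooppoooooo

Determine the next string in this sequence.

Every step adds o to the front and oo to the end of the previous string.
Applying this once more to oooppoooooo:

ooooppoooooooo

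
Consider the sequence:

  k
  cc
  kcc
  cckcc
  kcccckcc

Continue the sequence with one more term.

Each term (from the third on) is the two preceding terms concatenated in order: term 3 = k·cc = kcc.
So term 6 is cckcc·kcccckcc.

cckcckcccckcc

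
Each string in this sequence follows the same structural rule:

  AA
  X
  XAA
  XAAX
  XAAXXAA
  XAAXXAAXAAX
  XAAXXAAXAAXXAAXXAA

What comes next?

From term 3 onward, concatenate the last term with the second-to-last: X·AA = XAA, XAA·X = XAAX, …
Continuing: XAAXXAAXAAXXAAXXAA · XAAXXAAXAAX gives term 8.

XAAXXAAXAAXXAAXXAAXAAXXAAXAAX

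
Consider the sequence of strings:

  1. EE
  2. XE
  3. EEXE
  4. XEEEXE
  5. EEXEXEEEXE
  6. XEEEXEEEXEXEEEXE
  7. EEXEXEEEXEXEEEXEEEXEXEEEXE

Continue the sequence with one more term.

XEEEXEEEXEXEEEXEEEXEXEEEXEXEEEXEEEXEXEEEXE

Each term (from the third on) is the two preceding terms concatenated in order: term 3 = EE·XE = EEXE.
So term 8 is XEEEXEEEXEXEEEXE·EEXEXEEEXEXEEEXEEEXEXEEEXE.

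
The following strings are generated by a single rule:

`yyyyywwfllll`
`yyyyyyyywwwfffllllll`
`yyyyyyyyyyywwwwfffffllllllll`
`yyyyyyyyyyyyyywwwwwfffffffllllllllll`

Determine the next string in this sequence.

yyyyyyyyyyyyyyyyywwwwwwfffffffffllllllllllll

Reading off run lengths: y runs 5, 8, 11, 14; w runs 2, 3, 4, 5; f runs 1, 3, 5, 7; l runs 4, 6, 8, 10 — each is linear in n (n = 1, 2, …).
For the next term, n = 5, so the run lengths are 17, 6, 9, 12.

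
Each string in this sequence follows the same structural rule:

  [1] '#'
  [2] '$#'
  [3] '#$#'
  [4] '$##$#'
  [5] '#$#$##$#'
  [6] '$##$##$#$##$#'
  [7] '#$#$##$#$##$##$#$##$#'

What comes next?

Each term (from the third on) is the two preceding terms concatenated in order: term 3 = #·$# = #$#.
Continuing: $##$##$#$##$# · #$#$##$#$##$##$#$##$# gives term 8.

$##$##$#$##$##$#$##$#$##$##$#$##$#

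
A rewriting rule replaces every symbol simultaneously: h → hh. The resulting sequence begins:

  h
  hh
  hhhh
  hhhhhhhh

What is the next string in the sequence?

Expanding hhhhhhhh: h→hh, h→hh, h→hh, h→hh, h→hh, h→hh, h→hh, h→hh. Concatenated: hh hh hh hh hh hh hh hh.

hhhhhhhhhhhhhhhh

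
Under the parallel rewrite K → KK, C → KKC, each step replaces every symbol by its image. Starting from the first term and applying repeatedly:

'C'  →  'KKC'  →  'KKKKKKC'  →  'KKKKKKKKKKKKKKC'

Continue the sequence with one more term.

Replace each of the 15 characters of KKKKKKKKKKKKKKC in place — KK KK KK KK KK KK KK KK KK KK KK KK KK KK KKC — and concatenate.

KKKKKKKKKKKKKKKKKKKKKKKKKKKKKKC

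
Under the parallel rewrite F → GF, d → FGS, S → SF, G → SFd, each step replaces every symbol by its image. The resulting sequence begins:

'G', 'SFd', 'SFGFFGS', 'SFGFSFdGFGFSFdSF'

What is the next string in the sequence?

Rewriting the 16 symbols of SFGFSFdGFGFSFdSF one by one yields SF GF SFd GF SF GF FGS SFd GF SFd GF SF GF FGS SF GF; concatenated:

SFGFSFdGFSFGFFGSSFdGFSFdGFSFGFFGSSFGF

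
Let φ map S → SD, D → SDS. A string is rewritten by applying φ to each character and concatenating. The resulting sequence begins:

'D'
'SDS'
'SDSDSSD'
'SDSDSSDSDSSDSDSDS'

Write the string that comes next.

SDSDSSDSDSSDSDSDSSDSDSSDSDSDSSDSDSSDSDSSD

Replace each of the 17 characters of SDSDSSDSDSSDSDSDS in place — SD SDS SD SDS SD SD SDS SD SDS SD SD SDS SD SDS SD SDS SD — and concatenate.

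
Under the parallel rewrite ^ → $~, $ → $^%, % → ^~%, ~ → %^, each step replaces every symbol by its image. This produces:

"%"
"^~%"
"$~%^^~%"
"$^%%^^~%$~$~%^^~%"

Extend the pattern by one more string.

φ($^%%^^~%$~$~%^^~%) expands symbol-by-symbol to $^% $~ ^~% ^~% $~ $~ %^ ^~% $^% %^ $^% %^ ^~% $~ $~ %^ ^~%; joining the 17 pieces gives the next term.

$^%$~^~%^~%$~$~%^^~%$^%%^$^%%^^~%$~$~%^^~%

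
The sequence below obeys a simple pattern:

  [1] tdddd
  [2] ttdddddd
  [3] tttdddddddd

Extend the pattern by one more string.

The n-th term is n-1 t's then 2n d's, where the shown terms are n = 2, 3, 4.
At n = 5 the blocks have lengths 4, 10.

ttttdddddddddd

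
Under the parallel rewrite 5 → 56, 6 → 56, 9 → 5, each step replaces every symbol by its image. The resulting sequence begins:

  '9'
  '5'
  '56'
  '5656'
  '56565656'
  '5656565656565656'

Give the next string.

Replace each of the 16 characters of 5656565656565656 in place — 56 56 56 56 56 56 56 56 56 56 56 56 56 56 56 56 — and concatenate.

56565656565656565656565656565656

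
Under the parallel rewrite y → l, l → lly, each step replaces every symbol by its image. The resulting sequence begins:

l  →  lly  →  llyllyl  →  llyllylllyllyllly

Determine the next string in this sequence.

Rewriting the 17 symbols of llyllylllyllyllly one by one yields lly lly l lly lly l lly lly lly l lly lly l lly lly lly l; concatenated:

llyllylllyllylllyllyllylllyllylllyllyllyl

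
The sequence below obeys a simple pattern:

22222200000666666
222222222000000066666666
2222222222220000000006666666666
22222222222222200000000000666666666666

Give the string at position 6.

2222222222222222222220000000000000006666666666666666

Each string has the form 2^{3n} 0^{2n+1} 6^{2n+2}, where the shown terms are n = 2, 3, 4, 5.
Setting n = 7 gives 21, 15, 16 characters in each block.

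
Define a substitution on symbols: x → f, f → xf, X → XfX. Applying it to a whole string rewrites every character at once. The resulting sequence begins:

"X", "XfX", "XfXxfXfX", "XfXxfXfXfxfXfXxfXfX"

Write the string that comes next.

Rewriting the 19 symbols of XfXxfXfXfxfXfXxfXfX one by one yields XfX xf XfX f xf XfX xf XfX xf f xf XfX xf XfX f xf XfX xf XfX; concatenated:

XfXxfXfXfxfXfXxfXfXxffxfXfXxfXfXfxfXfXxfXfX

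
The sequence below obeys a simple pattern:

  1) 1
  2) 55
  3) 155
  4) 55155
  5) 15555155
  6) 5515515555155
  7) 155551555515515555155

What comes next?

From term 3 onward, concatenate the second-to-last term with the last: 1·55 = 155, 55·155 = 55155, …
So term 8 is 5515515555155·155551555515515555155.

5515515555155155551555515515555155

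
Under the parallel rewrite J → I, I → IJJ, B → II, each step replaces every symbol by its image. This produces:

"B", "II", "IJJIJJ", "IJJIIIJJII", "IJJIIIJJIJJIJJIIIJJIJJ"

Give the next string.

φ(IJJIIIJJIJJIJJIIIJJIJJ) expands symbol-by-symbol to IJJ I I IJJ IJJ IJJ I I IJJ I I IJJ I I IJJ IJJ IJJ I I IJJ I I; joining the 22 pieces gives the next term.

IJJIIIJJIJJIJJIIIJJIIIJJIIIJJIJJIJJIIIJJII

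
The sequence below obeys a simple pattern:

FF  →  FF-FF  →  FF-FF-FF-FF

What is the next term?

Each string is two copies of the previous one joined by '-'.
So the next term is two copies of FF-FF-FF-FF with '-' between the halves.

FF-FF-FF-FF-FF-FF-FF-FF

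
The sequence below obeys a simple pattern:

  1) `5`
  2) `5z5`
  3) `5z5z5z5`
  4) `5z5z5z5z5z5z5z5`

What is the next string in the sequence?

Every step duplicates the string with 'z' between the halves.
So the next term is two copies of 5z5z5z5z5z5z5z5 with 'z' between the halves.

5z5z5z5z5z5z5z5z5z5z5z5z5z5z5z5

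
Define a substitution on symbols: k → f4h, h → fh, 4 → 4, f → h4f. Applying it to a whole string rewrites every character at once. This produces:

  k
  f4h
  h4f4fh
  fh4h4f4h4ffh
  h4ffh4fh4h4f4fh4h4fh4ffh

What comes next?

Rewriting the 24 symbols of h4ffh4fh4h4f4fh4h4fh4ffh one by one yields fh 4 h4f h4f fh 4 h4f fh 4 fh 4 h4f 4 h4f fh 4 fh 4 h4f fh 4 h4f h4f fh; concatenated:

fh4h4fh4ffh4h4ffh4fh4h4f4h4ffh4fh4h4ffh4h4fh4ffh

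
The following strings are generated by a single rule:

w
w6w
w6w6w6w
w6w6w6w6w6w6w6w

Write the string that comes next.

w6w6w6w6w6w6w6w6w6w6w6w6w6w6w6w

Every step duplicates the string with '6' between the halves.
One more doubling of w6w6w6w6w6w6w6w gives the answer.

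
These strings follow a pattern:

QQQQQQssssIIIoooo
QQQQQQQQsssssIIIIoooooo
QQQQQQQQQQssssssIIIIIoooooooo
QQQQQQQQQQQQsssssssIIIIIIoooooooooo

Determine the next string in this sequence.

Term n consists of 2n+2 Q's, followed by n+2 s's, followed by n+1 I's, followed by 2n o's, where the shown terms are n = 2, 3, 4, 5.
At n = 6 the blocks have lengths 14, 8, 7, 12.

QQQQQQQQQQQQQQssssssssIIIIIIIoooooooooooo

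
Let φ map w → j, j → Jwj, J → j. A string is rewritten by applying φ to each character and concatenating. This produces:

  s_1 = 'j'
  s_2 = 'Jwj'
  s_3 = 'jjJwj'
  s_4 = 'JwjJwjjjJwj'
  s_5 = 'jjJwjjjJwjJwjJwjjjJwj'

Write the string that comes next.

Applying the rule to each of the 21 symbols of jjJwjjjJwjJwjJwjjjJwj gives the pieces Jwj Jwj j j Jwj Jwj Jwj j j Jwj j j Jwj j j Jwj Jwj Jwj j j Jwj, which concatenate to the answer.

JwjJwjjjJwjJwjJwjjjJwjjjJwjjjJwjJwjJwjjjJwj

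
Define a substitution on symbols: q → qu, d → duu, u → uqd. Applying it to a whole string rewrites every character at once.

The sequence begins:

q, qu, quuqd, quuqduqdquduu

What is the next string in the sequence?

quuqduqdquduuuqdquduuquuqdduuuqduqd

Replace each of the 13 characters of quuqduqdquduu in place — qu uqd uqd qu duu uqd qu duu qu uqd duu uqd uqd — and concatenate.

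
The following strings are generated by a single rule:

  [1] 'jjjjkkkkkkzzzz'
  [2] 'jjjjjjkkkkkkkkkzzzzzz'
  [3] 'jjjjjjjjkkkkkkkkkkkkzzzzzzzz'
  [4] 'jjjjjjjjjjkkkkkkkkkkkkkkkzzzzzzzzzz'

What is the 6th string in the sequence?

jjjjjjjjjjjjjjkkkkkkkkkkkkkkkkkkkkkzzzzzzzzzzzzzz

The n-th term is 2n j's then 3n k's then 2n z's, where the shown terms are n = 2, 3, 4, 5.
Setting n = 7 gives 14, 21, 14 characters in each block.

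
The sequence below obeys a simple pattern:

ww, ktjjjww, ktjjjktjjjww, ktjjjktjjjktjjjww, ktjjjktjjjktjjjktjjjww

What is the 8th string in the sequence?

ktjjjktjjjktjjjktjjjktjjjktjjjktjjjww

Each term is the previous one with ktjjj prepended.
From ktjjjktjjjktjjjktjjjww, 3 further steps: ktjjjktjjjktjjjktjjjww → ktjjjktjjjktjjjktjjjktjjjww → ktjjjktjjjktjjjktjjjktjjjktjjjww → (answer).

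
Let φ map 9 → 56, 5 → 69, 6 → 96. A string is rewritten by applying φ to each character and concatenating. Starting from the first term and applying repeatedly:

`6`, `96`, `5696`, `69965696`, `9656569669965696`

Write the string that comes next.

φ(9656569669965696) expands symbol-by-symbol to 56 96 69 96 69 96 56 96 96 56 56 96 69 96 56 96; joining the 16 pieces gives the next term.

56966996699656969656569669965696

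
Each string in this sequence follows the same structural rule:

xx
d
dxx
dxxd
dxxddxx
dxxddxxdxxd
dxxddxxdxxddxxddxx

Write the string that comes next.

From term 3 onward, concatenate the last term with the second-to-last: d·xx = dxx, dxx·d = dxxd, …
Continuing: dxxddxxdxxddxxddxx · dxxddxxdxxd gives term 8.

dxxddxxdxxddxxddxxdxxddxxdxxd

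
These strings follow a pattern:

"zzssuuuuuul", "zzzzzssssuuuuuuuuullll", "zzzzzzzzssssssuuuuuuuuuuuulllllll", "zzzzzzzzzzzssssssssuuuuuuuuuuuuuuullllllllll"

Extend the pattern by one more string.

zzzzzzzzzzzzzzssssssssssuuuuuuuuuuuuuuuuuulllllllllllll

Term n consists of 3n-1 z's, followed by 2n s's, followed by 3n+3 u's, followed by 3n-2 l's (n = 1, 2, …).
At n = 5 the blocks have lengths 14, 10, 18, 13.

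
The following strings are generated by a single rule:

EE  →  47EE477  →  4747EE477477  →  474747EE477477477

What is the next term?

s(k+1) = 47·s(k)·477, so each term gains 47 as a prefix and 477 as a suffix.
Applying this once more to 474747EE477477477:

47474747EE477477477477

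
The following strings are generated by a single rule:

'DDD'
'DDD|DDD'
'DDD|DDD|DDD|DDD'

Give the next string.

Every step duplicates the string with '|' between the halves.
Doubling DDD|DDD|DDD|DDD with '|' between the halves:

DDD|DDD|DDD|DDD|DDD|DDD|DDD|DDD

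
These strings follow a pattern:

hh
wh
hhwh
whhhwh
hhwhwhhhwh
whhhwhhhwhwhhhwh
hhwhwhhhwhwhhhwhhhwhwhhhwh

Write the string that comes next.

whhhwhhhwhwhhhwhhhwhwhhhwhwhhhwhhhwhwhhhwh

This is a Fibonacci-style word recurrence s(k) = s(k−2)·s(k−1): e.g. hh·wh = hhwh.
So term 8 is whhhwhhhwhwhhhwh·hhwhwhhhwhwhhhwhhhwhwhhhwh.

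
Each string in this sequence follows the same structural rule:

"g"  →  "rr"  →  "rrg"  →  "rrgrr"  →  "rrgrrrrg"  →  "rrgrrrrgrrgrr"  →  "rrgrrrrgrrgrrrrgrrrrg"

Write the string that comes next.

rrgrrrrgrrgrrrrgrrrrgrrgrrrrgrrgrr

Each term (from the third on) is the previous term followed by the one before it: term 3 = rr·g = rrg.
Continuing: rrgrrrrgrrgrrrrgrrrrg · rrgrrrrgrrgrr gives term 8.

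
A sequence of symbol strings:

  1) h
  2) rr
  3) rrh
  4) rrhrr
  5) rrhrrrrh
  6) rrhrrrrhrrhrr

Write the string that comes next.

From term 3 onward, concatenate the last term with the second-to-last: rr·h = rrh, rrh·rr = rrhrr, …
Continuing: rrhrrrrhrrhrr · rrhrrrrh gives term 7.

rrhrrrrhrrhrrrrhrrrrh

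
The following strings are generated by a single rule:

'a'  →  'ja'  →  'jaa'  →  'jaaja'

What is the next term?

From term 3 onward, concatenate the last term with the second-to-last: ja·a = jaa, jaa·ja = jaaja, …
So term 5 is jaaja·jaa.

jaajajaa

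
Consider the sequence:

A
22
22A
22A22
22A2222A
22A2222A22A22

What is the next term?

Each term (from the third on) is the previous term followed by the one before it: term 3 = 22·A = 22A.
Continuing: 22A2222A22A22 · 22A2222A gives term 7.

22A2222A22A2222A2222A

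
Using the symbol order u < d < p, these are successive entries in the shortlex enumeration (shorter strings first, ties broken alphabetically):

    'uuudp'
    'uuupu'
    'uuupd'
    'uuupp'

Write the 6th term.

uudud

Continuing the enumeration 2 steps past uuupp: uuupp → uuduu → (answer).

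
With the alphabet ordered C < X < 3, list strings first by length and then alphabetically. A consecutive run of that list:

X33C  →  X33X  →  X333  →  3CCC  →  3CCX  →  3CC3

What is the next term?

Treat 3CC3 as a base-3 numeral over the given alphabet and add one, carrying through any trailing 3's.

3CXC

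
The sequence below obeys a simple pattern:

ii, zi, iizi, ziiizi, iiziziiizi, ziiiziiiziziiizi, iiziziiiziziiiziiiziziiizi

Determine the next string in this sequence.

ziiiziiiziziiiziiiziziiiziziiiziiiziziiizi

From term 3 onward, concatenate the second-to-last term with the last: ii·zi = iizi, zi·iizi = ziiizi, …
Continuing: ziiiziiiziziiizi · iiziziiiziziiiziiiziziiizi gives term 8.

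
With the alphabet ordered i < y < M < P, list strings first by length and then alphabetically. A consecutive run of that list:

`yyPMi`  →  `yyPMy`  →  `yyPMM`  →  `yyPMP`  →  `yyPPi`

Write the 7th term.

yyPPM

Advancing 2 positions from yyPPi through yyPPi → yyPPy reaches term 7.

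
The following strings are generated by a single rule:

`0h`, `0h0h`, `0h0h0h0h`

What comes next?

0h0h0h0h0h0h0h0h

s(k+1) = s(k)·s(k) — each term doubles the last.
One more doubling of 0h0h0h0h gives the answer.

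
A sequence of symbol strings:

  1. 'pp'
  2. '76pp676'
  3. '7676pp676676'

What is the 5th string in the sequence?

s(k+1) = 76·s(k)·676, so each term gains 76 as a prefix and 676 as a suffix.
From 7676pp676676, 2 further steps: 7676pp676676 → 767676pp676676676 → (answer).

76767676pp676676676676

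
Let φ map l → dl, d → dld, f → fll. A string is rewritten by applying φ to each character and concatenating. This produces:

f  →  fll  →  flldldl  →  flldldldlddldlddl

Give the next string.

Rewriting the 17 symbols of flldldldlddldlddl one by one yields fll dl dl dld dl dld dl dld dl dld dld dl dld dl dld dld dl; concatenated:

flldldldlddldlddldlddldlddlddldlddldlddlddl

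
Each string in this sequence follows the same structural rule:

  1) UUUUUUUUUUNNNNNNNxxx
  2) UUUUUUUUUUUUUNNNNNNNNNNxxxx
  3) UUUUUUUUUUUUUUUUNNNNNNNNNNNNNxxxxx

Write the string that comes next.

Term n consists of 3n+1 U's, followed by 3n-2 N's, followed by n x's, where the shown terms are n = 3, 4, 5.
At n = 6 the blocks have lengths 19, 16, 6.

UUUUUUUUUUUUUUUUUUUNNNNNNNNNNNNNNNNxxxxxx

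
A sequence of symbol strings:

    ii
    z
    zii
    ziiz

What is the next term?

ziizzii

This is a Fibonacci-style word recurrence s(k) = s(k−1)·s(k−2): e.g. z·ii = zii.
Continuing: ziiz · zii gives term 5.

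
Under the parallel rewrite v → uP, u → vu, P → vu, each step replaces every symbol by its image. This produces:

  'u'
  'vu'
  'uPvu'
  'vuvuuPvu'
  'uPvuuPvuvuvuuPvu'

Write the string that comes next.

Rewriting the 16 symbols of uPvuuPvuvuvuuPvu one by one yields vu vu uP vu vu vu uP vu uP vu uP vu vu vu uP vu; concatenated:

vuvuuPvuvuvuuPvuuPvuuPvuvuvuuPvu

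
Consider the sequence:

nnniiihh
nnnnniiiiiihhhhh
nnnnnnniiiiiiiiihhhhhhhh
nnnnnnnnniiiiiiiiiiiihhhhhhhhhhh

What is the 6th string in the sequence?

nnnnnnnnnnnnniiiiiiiiiiiiiiiiiihhhhhhhhhhhhhhhhh

Term n consists of 2n+1 n's, followed by 3n i's, followed by 3n-1 h's (n = 1, 2, …).
Setting n = 6 gives 13, 18, 17 characters in each block.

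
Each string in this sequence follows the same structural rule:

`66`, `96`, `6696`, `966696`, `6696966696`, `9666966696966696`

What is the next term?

66969666969666966696966696

This is a Fibonacci-style word recurrence s(k) = s(k−2)·s(k−1): e.g. 66·96 = 6696.
So term 7 is 6696966696·9666966696966696.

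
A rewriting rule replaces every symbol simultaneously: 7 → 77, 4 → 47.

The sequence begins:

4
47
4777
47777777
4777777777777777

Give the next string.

47777777777777777777777777777777

φ(4777777777777777) expands symbol-by-symbol to 47 77 77 77 77 77 77 77 77 77 77 77 77 77 77 77; joining the 16 pieces gives the next term.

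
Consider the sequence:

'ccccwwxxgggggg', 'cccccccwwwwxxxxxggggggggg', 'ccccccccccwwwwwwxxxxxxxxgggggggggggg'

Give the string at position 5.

Each string has the form c^{3n+1} w^{2n} x^{3n-1} g^{3n+3} (n = 1, 2, …).
For term 5, n = 5, so the run lengths are 16, 10, 14, 18.

ccccccccccccccccwwwwwwwwwwxxxxxxxxxxxxxxgggggggggggggggggg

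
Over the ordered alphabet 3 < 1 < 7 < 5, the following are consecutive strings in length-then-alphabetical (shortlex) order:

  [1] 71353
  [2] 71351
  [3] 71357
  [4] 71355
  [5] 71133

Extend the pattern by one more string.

71131

Treat 71133 as a base-4 numeral over the given alphabet and add one, carrying through any trailing 5's.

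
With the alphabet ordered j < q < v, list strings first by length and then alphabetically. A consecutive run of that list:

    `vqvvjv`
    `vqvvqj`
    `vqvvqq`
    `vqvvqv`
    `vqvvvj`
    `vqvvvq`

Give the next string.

vqvvvv

Find the rightmost character of vqvvvq below v, bump it to the next letter, and reset everything to its right to j.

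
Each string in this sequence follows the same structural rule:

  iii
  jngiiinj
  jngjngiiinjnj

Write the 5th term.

jngjngjngjngiiinjnjnjnj

s(k+1) = jng·s(k)·nj, so each term gains jng as a prefix and nj as a suffix.
From jngjngiiinjnj, 2 further steps: jngjngiiinjnj → jngjngjngiiinjnjnj → (answer).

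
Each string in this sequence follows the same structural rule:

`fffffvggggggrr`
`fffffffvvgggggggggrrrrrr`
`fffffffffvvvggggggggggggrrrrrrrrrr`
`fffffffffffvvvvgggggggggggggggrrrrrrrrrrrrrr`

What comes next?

Reading off run lengths: f runs 5, 7, 9, 11; v runs 1, 2, 3, 4; g runs 6, 9, 12, 15; r runs 2, 6, 10, 14 — each is linear in n (n = 1, 2, …).
For the next term, n = 5, so the run lengths are 13, 5, 18, 18.

fffffffffffffvvvvvggggggggggggggggggrrrrrrrrrrrrrrrrrr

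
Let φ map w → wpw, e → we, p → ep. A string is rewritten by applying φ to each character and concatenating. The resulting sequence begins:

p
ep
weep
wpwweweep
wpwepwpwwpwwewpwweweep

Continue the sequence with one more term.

Replace each of the 22 characters of wpwepwpwwpwwewpwweweep in place — wpw ep wpw we ep wpw ep wpw wpw ep wpw wpw we wpw ep wpw wpw we wpw we we ep — and concatenate.

wpwepwpwweepwpwepwpwwpwepwpwwpwwewpwepwpwwpwwewpwweweep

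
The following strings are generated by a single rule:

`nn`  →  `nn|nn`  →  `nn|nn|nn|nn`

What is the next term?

nn|nn|nn|nn|nn|nn|nn|nn

Each string is two copies of the previous one joined by '|'.
So the next term is two copies of nn|nn|nn|nn with '|' between the halves.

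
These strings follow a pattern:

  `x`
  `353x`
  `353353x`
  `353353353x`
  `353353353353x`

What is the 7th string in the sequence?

353353353353353353x

Each term is the previous one with 353 prepended.
From 353353353353x, 2 further steps: 353353353353x → 353353353353353x → (answer).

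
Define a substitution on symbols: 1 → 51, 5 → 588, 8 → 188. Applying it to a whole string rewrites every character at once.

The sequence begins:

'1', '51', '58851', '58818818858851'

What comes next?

φ(58818818858851) expands symbol-by-symbol to 588 188 188 51 188 188 51 188 188 588 188 188 588 51; joining the 14 pieces gives the next term.

588188188511881885118818858818818858851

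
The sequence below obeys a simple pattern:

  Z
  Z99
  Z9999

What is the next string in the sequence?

Every step adds 99 to the end: s(k+1) = s(k)·99.
One more step from Z9999 gives the answer.

Z999999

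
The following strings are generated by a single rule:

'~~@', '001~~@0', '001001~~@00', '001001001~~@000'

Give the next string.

s(k+1) = 001·s(k)·0, so each term gains 001 as a prefix and 0 as a suffix.
Applying this once more to 001001001~~@000:

001001001001~~@0000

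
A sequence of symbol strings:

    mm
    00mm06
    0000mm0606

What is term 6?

0000000000mm0606060606

s(k+1) = 00·s(k)·06, so each term gains 00 as a prefix and 06 as a suffix.
From 0000mm0606, 3 further steps: 0000mm0606 → 000000mm060606 → 00000000mm06060606 → (answer).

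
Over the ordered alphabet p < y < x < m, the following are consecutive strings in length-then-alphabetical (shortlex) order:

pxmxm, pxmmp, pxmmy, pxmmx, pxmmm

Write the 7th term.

Advancing 2 positions from pxmmm through pxmmm → pmppp reaches term 7.

pmppy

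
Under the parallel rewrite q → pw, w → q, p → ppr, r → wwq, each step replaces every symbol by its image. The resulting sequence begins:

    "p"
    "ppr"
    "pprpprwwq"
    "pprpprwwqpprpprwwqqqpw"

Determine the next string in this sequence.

pprpprwwqpprpprwwqqqpwpprpprwwqpprpprwwqqqpwpwpwpprq

Replace each of the 22 characters of pprpprwwqpprpprwwqqqpw in place — ppr ppr wwq ppr ppr wwq q q pw ppr ppr wwq ppr ppr wwq q q pw pw pw ppr q — and concatenate.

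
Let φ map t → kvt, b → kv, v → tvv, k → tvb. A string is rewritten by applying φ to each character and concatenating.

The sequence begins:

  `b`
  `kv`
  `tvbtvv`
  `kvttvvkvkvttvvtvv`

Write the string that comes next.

Replace each of the 17 characters of kvttvvkvkvttvvtvv in place — tvb tvv kvt kvt tvv tvv tvb tvv tvb tvv kvt kvt tvv tvv kvt tvv tvv — and concatenate.

tvbtvvkvtkvttvvtvvtvbtvvtvbtvvkvtkvttvvtvvkvttvvtvv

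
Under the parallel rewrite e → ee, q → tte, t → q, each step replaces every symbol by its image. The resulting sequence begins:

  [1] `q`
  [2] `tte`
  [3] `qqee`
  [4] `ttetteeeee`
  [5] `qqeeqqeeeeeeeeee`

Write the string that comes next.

Rewriting the 16 symbols of qqeeqqeeeeeeeeee one by one yields tte tte ee ee tte tte ee ee ee ee ee ee ee ee ee ee; concatenated:

ttetteeeeettetteeeeeeeeeeeeeeeeeeeee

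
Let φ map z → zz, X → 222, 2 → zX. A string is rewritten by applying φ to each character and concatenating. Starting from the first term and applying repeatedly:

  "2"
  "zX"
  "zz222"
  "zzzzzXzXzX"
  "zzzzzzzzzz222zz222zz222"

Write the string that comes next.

φ(zzzzzzzzzz222zz222zz222) expands symbol-by-symbol to zz zz zz zz zz zz zz zz zz zz zX zX zX zz zz zX zX zX zz zz zX zX zX; joining the 23 pieces gives the next term.

zzzzzzzzzzzzzzzzzzzzzXzXzXzzzzzXzXzXzzzzzXzXzX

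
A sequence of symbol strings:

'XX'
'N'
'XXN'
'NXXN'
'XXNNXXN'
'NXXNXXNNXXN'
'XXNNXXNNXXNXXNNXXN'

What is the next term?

NXXNXXNNXXNXXNNXXNNXXNXXNNXXN

From term 3 onward, concatenate the second-to-last term with the last: XX·N = XXN, N·XXN = NXXN, …
So term 8 is NXXNXXNNXXN·XXNNXXNNXXNXXNNXXN.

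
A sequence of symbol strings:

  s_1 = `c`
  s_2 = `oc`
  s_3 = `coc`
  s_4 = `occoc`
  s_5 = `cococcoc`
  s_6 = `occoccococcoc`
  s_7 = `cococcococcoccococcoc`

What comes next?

occoccococcoccococcococcoccococcoc

From term 3 onward, concatenate the second-to-last term with the last: c·oc = coc, oc·coc = occoc, …
Continuing: occoccococcoc · cococcococcoccococcoc gives term 8.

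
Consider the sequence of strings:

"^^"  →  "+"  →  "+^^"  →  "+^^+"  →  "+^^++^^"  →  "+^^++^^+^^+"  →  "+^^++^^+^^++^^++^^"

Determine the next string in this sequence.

Each term (from the third on) is the previous term followed by the one before it: term 3 = +·^^ = +^^.
Continuing: +^^++^^+^^++^^++^^ · +^^++^^+^^+ gives term 8.

+^^++^^+^^++^^++^^+^^++^^+^^+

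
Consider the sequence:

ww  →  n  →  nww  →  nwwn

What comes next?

nwwnnww

From term 3 onward, concatenate the last term with the second-to-last: n·ww = nww, nww·n = nwwn, …
Continuing: nwwn · nww gives term 5.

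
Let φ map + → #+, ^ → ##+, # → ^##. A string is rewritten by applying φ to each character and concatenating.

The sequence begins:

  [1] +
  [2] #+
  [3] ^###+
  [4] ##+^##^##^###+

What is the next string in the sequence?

Rewriting the 14 symbols of ##+^##^##^###+ one by one yields ^## ^## #+ ##+ ^## ^## ##+ ^## ^## ##+ ^## ^## ^## #+; concatenated:

^##^###+##+^##^####+^##^####+^##^##^###+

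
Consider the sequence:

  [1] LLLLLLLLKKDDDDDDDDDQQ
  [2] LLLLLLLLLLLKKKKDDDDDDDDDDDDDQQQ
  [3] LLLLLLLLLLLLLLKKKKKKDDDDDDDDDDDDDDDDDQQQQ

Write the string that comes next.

Term n consists of 3n+2 L's, followed by 2n-2 K's, followed by 4n+1 D's, followed by n Q's, where the shown terms are n = 2, 3, 4.
At n = 5 the blocks have lengths 17, 8, 21, 5.

LLLLLLLLLLLLLLLLLKKKKKKKKDDDDDDDDDDDDDDDDDDDDDQQQQQ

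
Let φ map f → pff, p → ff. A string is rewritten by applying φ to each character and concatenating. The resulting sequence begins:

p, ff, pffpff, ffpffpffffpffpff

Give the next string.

Replace each of the 16 characters of ffpffpffffpffpff in place — pff pff ff pff pff ff pff pff pff pff ff pff pff ff pff pff — and concatenate.

pffpffffpffpffffpffpffpffpffffpffpffffpffpff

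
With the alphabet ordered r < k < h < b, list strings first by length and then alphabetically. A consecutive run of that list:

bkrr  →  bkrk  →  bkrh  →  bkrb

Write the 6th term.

bkkk

Advancing 2 positions from bkrb through bkrb → bkkr reaches term 6.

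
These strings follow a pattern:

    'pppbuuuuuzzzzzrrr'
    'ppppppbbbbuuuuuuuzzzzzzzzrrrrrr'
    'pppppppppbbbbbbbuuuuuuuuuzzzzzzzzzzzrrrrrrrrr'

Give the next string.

ppppppppppppbbbbbbbbbbuuuuuuuuuuuzzzzzzzzzzzzzzrrrrrrrrrrrr

Term n consists of 3n p's, followed by 3n-2 b's, followed by 2n+3 u's, followed by 3n+2 z's, followed by 3n r's (n = 1, 2, …).
At n = 4 the blocks have lengths 12, 10, 11, 14, 12.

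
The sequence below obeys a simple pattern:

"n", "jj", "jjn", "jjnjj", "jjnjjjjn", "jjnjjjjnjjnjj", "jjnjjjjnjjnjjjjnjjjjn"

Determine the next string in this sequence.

jjnjjjjnjjnjjjjnjjjjnjjnjjjjnjjnjj

Each term (from the third on) is the previous term followed by the one before it: term 3 = jj·n = jjn.
So term 8 is jjnjjjjnjjnjjjjnjjjjn·jjnjjjjnjjnjj.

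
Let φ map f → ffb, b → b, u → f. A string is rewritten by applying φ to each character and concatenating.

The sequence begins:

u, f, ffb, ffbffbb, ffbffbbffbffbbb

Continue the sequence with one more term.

ffbffbbffbffbbbffbffbbffbffbbbb

Replace each of the 15 characters of ffbffbbffbffbbb in place — ffb ffb b ffb ffb b b ffb ffb b ffb ffb b b b — and concatenate.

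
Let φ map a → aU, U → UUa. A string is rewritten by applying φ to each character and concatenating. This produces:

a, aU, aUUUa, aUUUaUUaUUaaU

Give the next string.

Replace each of the 13 characters of aUUUaUUaUUaaU in place — aU UUa UUa UUa aU UUa UUa aU UUa UUa aU aU UUa — and concatenate.

aUUUaUUaUUaaUUUaUUaaUUUaUUaaUaUUUa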